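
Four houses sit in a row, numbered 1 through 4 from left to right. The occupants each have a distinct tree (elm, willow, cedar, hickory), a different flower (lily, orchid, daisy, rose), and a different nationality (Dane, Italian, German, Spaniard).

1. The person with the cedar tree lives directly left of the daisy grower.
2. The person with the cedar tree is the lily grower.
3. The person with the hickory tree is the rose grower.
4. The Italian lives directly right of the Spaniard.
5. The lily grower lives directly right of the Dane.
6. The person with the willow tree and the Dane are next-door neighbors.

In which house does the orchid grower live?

1

The person with the cedar tree is narrowed to house 2 or 3; consider each.
Placing it in house 2 leads to a contradiction, so it's in house 3.
The daisy grower is in house 4 (clue 1).
From clue 2, the lily grower must be in house 3.
The Dane is in house 2 (clue 5).
The Italian is in house 4 (clue 4).
Clue 4 places the Spaniard in house 3.
House 1's tree must be willow (nothing else left).
House 2's tree must be hickory (nothing else left).
House 4's tree must be elm (nothing else left).
That leaves German as the nationality for house 1.
From clue 3, the rose grower must be in house 2.
House 1 flower: only orchid fits.
So: house 1 = willow/orchid/German, house 2 = hickory/rose/Dane, house 3 = cedar/lily/Spaniard, house 4 = elm/daisy/Italian.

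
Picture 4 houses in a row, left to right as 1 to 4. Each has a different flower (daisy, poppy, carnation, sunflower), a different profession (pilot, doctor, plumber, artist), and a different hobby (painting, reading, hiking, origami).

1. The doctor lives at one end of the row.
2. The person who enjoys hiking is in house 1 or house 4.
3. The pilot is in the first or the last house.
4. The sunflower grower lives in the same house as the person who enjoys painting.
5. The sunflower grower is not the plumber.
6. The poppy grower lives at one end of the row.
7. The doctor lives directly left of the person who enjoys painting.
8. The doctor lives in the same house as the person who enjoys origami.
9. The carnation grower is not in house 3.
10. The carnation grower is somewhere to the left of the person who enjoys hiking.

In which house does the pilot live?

The doctor is in house 1 (clue 7).
Clue 7: the person who enjoys painting is in house 2.
Clue 8 places the person who enjoys origami in house 1.
From clue 10, the person who enjoys hiking must be in house 4.
House 3 hobby: only reading fits.
From clue 4, the sunflower grower must be in house 2.
House 3 flower: only daisy fits.
That leaves poppy as the flower for house 4.
That leaves artist as the profession for house 2.
The only profession still possible for house 3 is plumber.
House 4 profession: only pilot fits.
The only flower still possible for house 1 is carnation.
So: house 1 = carnation/doctor/origami, house 2 = sunflower/artist/painting, house 3 = daisy/plumber/reading, house 4 = poppy/pilot/hiking.

4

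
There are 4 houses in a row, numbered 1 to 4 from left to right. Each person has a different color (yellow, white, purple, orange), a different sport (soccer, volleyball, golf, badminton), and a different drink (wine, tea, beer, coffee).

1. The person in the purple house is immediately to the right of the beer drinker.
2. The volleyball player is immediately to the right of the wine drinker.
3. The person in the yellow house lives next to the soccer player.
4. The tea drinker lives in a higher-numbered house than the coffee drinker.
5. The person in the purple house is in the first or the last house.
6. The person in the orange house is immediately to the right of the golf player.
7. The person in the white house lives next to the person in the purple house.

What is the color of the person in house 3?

white

Clue 5 places the person in the purple house in house 4.
From clue 7, the person in the white house must be in house 3.
House 1 color: only yellow fits.
The only color still possible for house 2 is orange.
That leaves tea as the drink for house 4.
The beer drinker is in house 3 (clue 1).
The soccer player is in house 2 (clue 3).
By clue 6, the golf player is in house 1.
The volleyball player is in house 3 (clue 2).
Clue 2: the wine drinker is in house 2.
House 4 sport: only badminton fits.
House 1 drink: only coffee fits.
So: house 1 = yellow/golf/coffee, house 2 = orange/soccer/wine, house 3 = white/volleyball/beer, house 4 = purple/badminton/tea.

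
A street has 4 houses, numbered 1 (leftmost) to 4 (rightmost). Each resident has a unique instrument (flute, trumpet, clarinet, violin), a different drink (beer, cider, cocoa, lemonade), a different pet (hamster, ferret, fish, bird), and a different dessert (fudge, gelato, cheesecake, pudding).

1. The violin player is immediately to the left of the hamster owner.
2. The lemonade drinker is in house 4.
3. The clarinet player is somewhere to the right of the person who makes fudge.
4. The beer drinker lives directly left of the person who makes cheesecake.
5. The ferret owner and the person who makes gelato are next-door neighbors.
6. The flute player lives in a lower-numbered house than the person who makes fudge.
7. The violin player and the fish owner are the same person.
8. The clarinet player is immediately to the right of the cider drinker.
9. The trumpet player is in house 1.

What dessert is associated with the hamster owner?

The lemonade drinker is in house 4 (clue 2).
By clue 9, the trumpet player is in house 1.
That leaves clarinet as the instrument for house 4.
Clue 6 places the person who makes fudge in house 3.
The cider drinker is in house 3 (clue 8).
House 2 instrument: only flute fits.
House 3 instrument: only violin fits.
Clue 1 places the hamster owner in house 4.
By clue 4, the beer drinker is in house 1.
The person who makes cheesecake is in house 2 (clue 4).
The fish owner is in house 3 (clue 7).
So house 2 gets cocoa for drink.
From clue 5, the ferret owner must be in house 2.
Clue 5 places the person who makes gelato in house 1.
House 1's pet must be bird (nothing else left).
House 4 dessert: only pudding fits.
So: house 1 = trumpet/beer/bird/gelato, house 2 = flute/cocoa/ferret/cheesecake, house 3 = violin/cider/fish/fudge, house 4 = clarinet/lemonade/hamster/pudding.

pudding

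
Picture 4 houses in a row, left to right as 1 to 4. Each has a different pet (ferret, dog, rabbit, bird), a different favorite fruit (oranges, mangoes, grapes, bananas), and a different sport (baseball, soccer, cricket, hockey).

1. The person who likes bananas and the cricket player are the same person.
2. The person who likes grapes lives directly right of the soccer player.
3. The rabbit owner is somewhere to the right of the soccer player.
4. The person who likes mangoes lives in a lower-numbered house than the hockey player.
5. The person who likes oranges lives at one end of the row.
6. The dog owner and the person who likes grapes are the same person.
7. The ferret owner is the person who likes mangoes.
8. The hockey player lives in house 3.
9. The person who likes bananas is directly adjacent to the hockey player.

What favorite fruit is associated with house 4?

From clue 8, the hockey player must be in house 3.
House 3 favorite fruit: only grapes fits.
The soccer player is in house 2 (clue 2).
By clue 6, the dog owner is in house 3.
House 4's pet must be rabbit (nothing else left).
That leaves baseball as the sport for house 1.
House 4's sport must be cricket (nothing else left).
Clue 1 places the person who likes bananas in house 4.
House 2 favorite fruit: only mangoes fits.
Clue 7: the ferret owner is in house 2.
So house 1 gets bird for pet.
House 1's favorite fruit must be oranges (nothing else left).
So: house 1 = bird/oranges/baseball, house 2 = ferret/mangoes/soccer, house 3 = dog/grapes/hockey, house 4 = rabbit/bananas/cricket.

bananas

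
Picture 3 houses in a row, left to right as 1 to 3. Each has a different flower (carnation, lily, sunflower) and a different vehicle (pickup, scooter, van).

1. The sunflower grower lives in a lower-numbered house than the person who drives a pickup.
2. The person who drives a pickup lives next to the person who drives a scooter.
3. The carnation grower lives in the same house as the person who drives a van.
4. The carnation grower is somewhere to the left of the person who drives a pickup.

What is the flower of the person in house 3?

lily

House 3 flower: only lily fits.
The carnation grower is narrowed to house 1 or 2; consider each.
Placing it in house 2 leads to a contradiction, so it's in house 1.
The person who drives a van is in house 1 (clue 3).
That leaves sunflower as the flower for house 2.
The person who drives a pickup is in house 3 (clue 1).
From clue 2, the person who drives a scooter must be in house 2.
So: house 1 = carnation/van, house 2 = sunflower/scooter, house 3 = lily/pickup.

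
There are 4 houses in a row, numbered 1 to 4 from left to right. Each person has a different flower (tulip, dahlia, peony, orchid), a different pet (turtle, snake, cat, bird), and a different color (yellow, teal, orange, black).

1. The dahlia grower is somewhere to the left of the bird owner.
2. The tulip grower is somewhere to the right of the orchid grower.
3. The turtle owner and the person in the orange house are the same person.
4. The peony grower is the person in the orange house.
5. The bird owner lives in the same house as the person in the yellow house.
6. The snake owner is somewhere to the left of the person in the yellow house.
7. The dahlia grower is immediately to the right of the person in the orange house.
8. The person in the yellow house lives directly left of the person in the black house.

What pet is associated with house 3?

By clue 5, the bird owner is in house 3.
From clue 5, the person in the yellow house must be in house 3.
The person in the black house is in house 4 (clue 8).
That leaves tulip as the flower for house 4.
House 4 pet: only cat fits.
The dahlia grower is in house 2 (clue 1).
Clue 7: the person in the orange house is in house 1.
So house 1 gets peony for flower.
So house 3 gets orchid for flower.
House 2 color: only teal fits.
From clue 3, the turtle owner must be in house 1.
So house 2 gets snake for pet.
So: house 1 = peony/turtle/orange, house 2 = dahlia/snake/teal, house 3 = orchid/bird/yellow, house 4 = tulip/cat/black.

bird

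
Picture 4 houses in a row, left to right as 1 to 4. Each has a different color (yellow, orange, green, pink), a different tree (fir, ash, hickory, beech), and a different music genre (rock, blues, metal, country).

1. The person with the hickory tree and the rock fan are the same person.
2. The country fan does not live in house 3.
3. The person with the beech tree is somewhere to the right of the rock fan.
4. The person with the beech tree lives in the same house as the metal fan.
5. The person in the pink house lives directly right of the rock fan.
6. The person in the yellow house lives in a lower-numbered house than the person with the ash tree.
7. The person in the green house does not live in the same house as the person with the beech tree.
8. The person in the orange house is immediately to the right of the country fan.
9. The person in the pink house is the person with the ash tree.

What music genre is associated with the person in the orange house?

The person in the orange house is narrowed to house 2 or 3; consider each.
Placing it in house 2 leads to a contradiction, so it's in house 3.
By clue 8, the country fan is in house 2.
The person in the pink house is narrowed to house 2 or 4; consider each.
Placing it in house 4 leads to a contradiction, so it's in house 2.
Clue 5: the rock fan is in house 1.
Clue 9: the person with the ash tree is in house 2.
House 4's color must be green (nothing else left).
Clue 1: the person with the hickory tree is in house 1.
Clue 7: the person with the beech tree is in house 3.
So house 1 gets yellow for color.
The only tree still possible for house 4 is fir.
The metal fan is in house 3 (clue 4).
House 4's music genre must be blues (nothing else left).
So: house 1 = yellow/hickory/rock, house 2 = pink/ash/country, house 3 = orange/beech/metal, house 4 = green/fir/blues.

metal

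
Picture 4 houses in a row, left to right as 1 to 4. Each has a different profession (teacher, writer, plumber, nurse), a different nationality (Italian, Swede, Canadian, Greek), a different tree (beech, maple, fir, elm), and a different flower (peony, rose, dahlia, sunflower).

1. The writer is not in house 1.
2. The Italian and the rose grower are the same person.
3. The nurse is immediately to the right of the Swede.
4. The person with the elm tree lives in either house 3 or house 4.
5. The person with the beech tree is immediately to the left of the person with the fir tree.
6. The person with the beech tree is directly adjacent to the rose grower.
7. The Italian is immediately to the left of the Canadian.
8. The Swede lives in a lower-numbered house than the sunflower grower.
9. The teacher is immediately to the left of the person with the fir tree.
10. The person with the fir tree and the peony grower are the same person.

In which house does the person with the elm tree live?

The person with the elm tree is narrowed to house 3 or 4; consider each.
Placing it in house 3 leads to a contradiction, so it's in house 4.
The teacher is narrowed to house 1 or 2; consider each.
Placing it in house 1 leads to a contradiction, so it's in house 2.
The person with the fir tree is in house 3 (clue 9).
The peony grower is in house 3 (clue 10).
The only profession still possible for house 1 is plumber.
The person with the beech tree is in house 2 (clue 5).
From clue 6, the rose grower must be in house 1.
From clue 8, the sunflower grower must be in house 4.
That leaves Greek as the nationality for house 4.
So house 1 gets maple for tree.
House 2 flower: only dahlia fits.
From clue 2, the Italian must be in house 1.
From clue 7, the Canadian must be in house 2.
House 3's nationality must be Swede (nothing else left).
From clue 3, the nurse must be in house 4.
House 3 profession: only writer fits.
So: house 1 = plumber/Italian/maple/rose, house 2 = teacher/Canadian/beech/dahlia, house 3 = writer/Swede/fir/peony, house 4 = nurse/Greek/elm/sunflower.

4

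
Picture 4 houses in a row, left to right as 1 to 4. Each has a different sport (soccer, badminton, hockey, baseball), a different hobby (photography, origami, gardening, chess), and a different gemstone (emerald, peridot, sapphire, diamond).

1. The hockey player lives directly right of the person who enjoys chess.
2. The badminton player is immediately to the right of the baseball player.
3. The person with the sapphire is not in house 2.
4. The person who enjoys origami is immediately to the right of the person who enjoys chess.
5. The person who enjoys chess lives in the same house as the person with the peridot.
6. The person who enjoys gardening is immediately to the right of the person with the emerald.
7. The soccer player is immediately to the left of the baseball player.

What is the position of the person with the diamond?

2

House 1's sport must be soccer (nothing else left).
By clue 7, the baseball player is in house 2.
Clue 2 places the badminton player in house 3.
House 4's sport must be hockey (nothing else left).
The only hobby still possible for house 1 is photography.
By clue 1, the person who enjoys chess is in house 3.
Clue 4 places the person who enjoys origami in house 4.
Clue 5: the person with the peridot is in house 3.
That leaves gardening as the hobby for house 2.
The person with the emerald is in house 1 (clue 6).
House 2 gemstone: only diamond fits.
The only gemstone still possible for house 4 is sapphire.
So: house 1 = soccer/photography/emerald, house 2 = baseball/gardening/diamond, house 3 = badminton/chess/peridot, house 4 = hockey/origami/sapphire.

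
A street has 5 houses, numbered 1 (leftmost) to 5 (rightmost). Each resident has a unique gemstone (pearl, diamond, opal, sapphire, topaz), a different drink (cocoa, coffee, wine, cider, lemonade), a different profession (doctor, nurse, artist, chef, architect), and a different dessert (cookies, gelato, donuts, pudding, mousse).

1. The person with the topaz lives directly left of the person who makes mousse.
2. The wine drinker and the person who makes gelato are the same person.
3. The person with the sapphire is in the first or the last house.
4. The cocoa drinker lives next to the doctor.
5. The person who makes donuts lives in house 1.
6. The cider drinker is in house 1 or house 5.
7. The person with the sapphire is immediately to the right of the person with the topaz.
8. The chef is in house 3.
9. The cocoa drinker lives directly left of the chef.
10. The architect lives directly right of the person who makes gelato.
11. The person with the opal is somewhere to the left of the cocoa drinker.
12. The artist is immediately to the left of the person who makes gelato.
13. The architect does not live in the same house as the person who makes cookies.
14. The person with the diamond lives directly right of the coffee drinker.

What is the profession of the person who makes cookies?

artist

The person who makes donuts is in house 1 (clue 5).
Clue 7 places the person with the sapphire in house 5.
Clue 7 places the person with the topaz in house 4.
By clue 8, the chef is in house 3.
From clue 9, the cocoa drinker must be in house 2.
From clue 11, the person with the opal must be in house 1.
From clue 1, the person who makes mousse must be in house 5.
Clue 4 places the doctor in house 1.
The artist is in house 2 (clue 12).
Clue 12: the person who makes gelato is in house 3.
The person with the diamond is in house 2 (clue 14).
Clue 14 places the coffee drinker in house 1.
That leaves pearl as the gemstone for house 3.
House 5's drink must be cider (nothing else left).
Clue 2: the wine drinker is in house 3.
The architect is in house 4 (clue 10).
The person who makes cookies is in house 2 (clue 13).
House 4 drink: only lemonade fits.
That leaves nurse as the profession for house 5.
So house 4 gets pudding for dessert.
So: house 1 = opal/coffee/doctor/donuts, house 2 = diamond/cocoa/artist/cookies, house 3 = pearl/wine/chef/gelato, house 4 = topaz/lemonade/architect/pudding, house 5 = sapphire/cider/nurse/mousse.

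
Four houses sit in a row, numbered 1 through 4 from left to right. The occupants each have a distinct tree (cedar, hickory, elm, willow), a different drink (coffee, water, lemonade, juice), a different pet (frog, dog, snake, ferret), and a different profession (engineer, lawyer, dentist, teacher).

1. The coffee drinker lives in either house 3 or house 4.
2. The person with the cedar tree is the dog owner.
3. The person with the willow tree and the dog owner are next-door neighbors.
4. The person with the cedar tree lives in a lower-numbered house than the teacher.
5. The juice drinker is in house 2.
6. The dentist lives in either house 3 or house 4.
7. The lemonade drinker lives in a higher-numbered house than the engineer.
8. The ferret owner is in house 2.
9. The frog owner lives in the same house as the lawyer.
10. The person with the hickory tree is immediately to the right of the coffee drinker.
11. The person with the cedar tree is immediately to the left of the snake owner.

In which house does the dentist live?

3

From clue 5, the juice drinker must be in house 2.
From clue 8, the ferret owner must be in house 2.
The person with the hickory tree is in house 4 (clue 10).
By clue 10, the coffee drinker is in house 3.
House 1's drink must be water (nothing else left).
House 4 drink: only lemonade fits.
By clue 3, the person with the willow tree is in house 2.
Clue 11: the person with the cedar tree is in house 3.
Clue 11: the snake owner is in house 4.
House 1 tree: only elm fits.
Clue 2: the dog owner is in house 3.
Clue 4 places the teacher in house 4.
House 1 pet: only frog fits.
That leaves engineer as the profession for house 2.
Clue 9 places the lawyer in house 1.
House 3 profession: only dentist fits.
So: house 1 = elm/water/frog/lawyer, house 2 = willow/juice/ferret/engineer, house 3 = cedar/coffee/dog/dentist, house 4 = hickory/lemonade/snake/teacher.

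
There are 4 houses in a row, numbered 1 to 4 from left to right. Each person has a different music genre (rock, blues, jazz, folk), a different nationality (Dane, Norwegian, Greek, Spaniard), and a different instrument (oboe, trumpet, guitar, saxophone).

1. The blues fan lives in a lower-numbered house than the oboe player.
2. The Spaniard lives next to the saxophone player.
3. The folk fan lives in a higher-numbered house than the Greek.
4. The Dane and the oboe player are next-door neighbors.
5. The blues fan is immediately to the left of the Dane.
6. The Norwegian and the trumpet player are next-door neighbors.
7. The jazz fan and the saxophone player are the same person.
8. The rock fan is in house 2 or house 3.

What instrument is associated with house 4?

oboe

The rock fan is narrowed to house 2 or 3; consider each.
Placing it in house 2 leads to a contradiction, so it's in house 3.
House 4's nationality must be Norwegian (nothing else left).
Clue 6 places the trumpet player in house 3.
Clue 4 places the Dane in house 3.
The blues fan is in house 2 (clue 5).
That leaves jazz as the music genre for house 1.
House 4 music genre: only folk fits.
From clue 1, the oboe player must be in house 4.
Clue 7 places the saxophone player in house 1.
The only instrument still possible for house 2 is guitar.
From clue 2, the Spaniard must be in house 2.
That leaves Greek as the nationality for house 1.
So: house 1 = jazz/Greek/saxophone, house 2 = blues/Spaniard/guitar, house 3 = rock/Dane/trumpet, house 4 = folk/Norwegian/oboe.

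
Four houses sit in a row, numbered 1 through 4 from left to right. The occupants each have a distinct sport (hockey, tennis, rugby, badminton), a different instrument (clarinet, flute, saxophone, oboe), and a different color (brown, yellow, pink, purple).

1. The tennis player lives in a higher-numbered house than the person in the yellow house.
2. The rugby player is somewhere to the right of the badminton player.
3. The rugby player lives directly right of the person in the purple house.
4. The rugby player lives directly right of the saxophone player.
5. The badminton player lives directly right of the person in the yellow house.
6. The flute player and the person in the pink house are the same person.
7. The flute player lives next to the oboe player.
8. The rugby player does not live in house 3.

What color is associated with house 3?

purple

House 1's sport must be hockey (nothing else left).
Clue 2: the rugby player is in house 4.
Clue 3 places the person in the purple house in house 3.
The saxophone player is in house 3 (clue 4).
The only instrument still possible for house 4 is clarinet.
House 4 color: only brown fits.
The badminton player is narrowed to house 2 or 3; consider each.
Placing it in house 3 leads to a contradiction, so it's in house 2.
Clue 5 places the person in the yellow house in house 1.
House 3 sport: only tennis fits.
House 2 color: only pink fits.
The flute player is in house 2 (clue 6).
Clue 7: the oboe player is in house 1.
So: house 1 = hockey/oboe/yellow, house 2 = badminton/flute/pink, house 3 = tennis/saxophone/purple, house 4 = rugby/clarinet/brown.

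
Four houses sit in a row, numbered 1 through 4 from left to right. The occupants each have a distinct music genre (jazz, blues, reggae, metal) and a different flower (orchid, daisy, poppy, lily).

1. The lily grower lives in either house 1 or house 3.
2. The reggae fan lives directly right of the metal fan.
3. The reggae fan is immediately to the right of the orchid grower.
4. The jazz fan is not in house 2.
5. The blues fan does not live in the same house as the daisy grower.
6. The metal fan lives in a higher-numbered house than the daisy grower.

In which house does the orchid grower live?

2

House 4 flower: only poppy fits.
The metal fan is narrowed to house 2 or 3; consider each.
Placing it in house 3 leads to a contradiction, so it's in house 2.
Clue 2 places the reggae fan in house 3.
By clue 3, the orchid grower is in house 2.
By clue 6, the daisy grower is in house 1.
House 3 flower: only lily fits.
Clue 5 places the blues fan in house 4.
House 1's music genre must be jazz (nothing else left).
So: house 1 = jazz/daisy, house 2 = metal/orchid, house 3 = reggae/lily, house 4 = blues/poppy.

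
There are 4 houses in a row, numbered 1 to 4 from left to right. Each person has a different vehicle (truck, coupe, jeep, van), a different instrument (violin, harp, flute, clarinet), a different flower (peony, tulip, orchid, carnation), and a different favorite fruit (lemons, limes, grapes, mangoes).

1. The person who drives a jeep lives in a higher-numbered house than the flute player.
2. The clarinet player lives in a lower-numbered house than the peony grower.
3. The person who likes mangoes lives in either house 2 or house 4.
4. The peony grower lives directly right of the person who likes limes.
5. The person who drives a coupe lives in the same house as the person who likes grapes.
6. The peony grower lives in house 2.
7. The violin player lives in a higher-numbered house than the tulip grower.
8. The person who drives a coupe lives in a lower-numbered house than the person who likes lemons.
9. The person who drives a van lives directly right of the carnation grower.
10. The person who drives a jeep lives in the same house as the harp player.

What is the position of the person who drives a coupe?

2

From clue 6, the peony grower must be in house 2.
That leaves orchid as the flower for house 4.
Clue 2 places the clarinet player in house 1.
Clue 4: the person who likes limes is in house 1.
The only vehicle still possible for house 1 is truck.
The person who drives a coupe is narrowed to house 2 or 3; consider each.
Placing it in house 3 leads to a contradiction, so it's in house 2.
Clue 5: the person who likes grapes is in house 2.
That leaves jeep as the vehicle for house 3.
That leaves van as the vehicle for house 4.
House 3 favorite fruit: only lemons fits.
The only favorite fruit still possible for house 4 is mangoes.
Clue 1: the flute player is in house 2.
By clue 9, the carnation grower is in house 3.
Clue 10 places the harp player in house 3.
So house 4 gets violin for instrument.
So house 1 gets tulip for flower.
So: house 1 = truck/clarinet/tulip/limes, house 2 = coupe/flute/peony/grapes, house 3 = jeep/harp/carnation/lemons, house 4 = van/violin/orchid/mangoes.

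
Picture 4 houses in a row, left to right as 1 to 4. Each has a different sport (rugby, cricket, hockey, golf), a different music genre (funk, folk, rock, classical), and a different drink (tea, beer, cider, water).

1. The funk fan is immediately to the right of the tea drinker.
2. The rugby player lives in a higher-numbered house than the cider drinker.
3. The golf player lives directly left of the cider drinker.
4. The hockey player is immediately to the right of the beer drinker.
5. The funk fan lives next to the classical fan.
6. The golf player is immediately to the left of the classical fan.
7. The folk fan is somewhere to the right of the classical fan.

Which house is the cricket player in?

1

That leaves rock as the music genre for house 1.
House 4 drink: only water fits.
The golf player is narrowed to house 1 or 2; consider each.
Placing it in house 1 leads to a contradiction, so it's in house 2.
The cider drinker is in house 3 (clue 3).
The classical fan is in house 3 (clue 6).
Clue 7: the folk fan is in house 4.
House 1 sport: only cricket fits.
House 2's music genre must be funk (nothing else left).
By clue 1, the tea drinker is in house 1.
Clue 2: the rugby player is in house 4.
Clue 4 places the hockey player in house 3.
By clue 4, the beer drinker is in house 2.
So: house 1 = cricket/rock/tea, house 2 = golf/funk/beer, house 3 = hockey/classical/cider, house 4 = rugby/folk/water.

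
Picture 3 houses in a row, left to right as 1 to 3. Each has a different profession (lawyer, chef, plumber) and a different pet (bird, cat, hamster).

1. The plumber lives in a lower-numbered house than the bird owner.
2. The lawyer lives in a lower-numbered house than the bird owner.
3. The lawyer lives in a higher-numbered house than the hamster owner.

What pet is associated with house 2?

cat

The lawyer is in house 2 (clue 3).
Clue 3: the hamster owner is in house 1.
House 1 profession: only plumber fits.
House 3's profession must be chef (nothing else left).
The bird owner is in house 3 (clue 2).
House 2's pet must be cat (nothing else left).
So: house 1 = plumber/hamster, house 2 = lawyer/cat, house 3 = chef/bird.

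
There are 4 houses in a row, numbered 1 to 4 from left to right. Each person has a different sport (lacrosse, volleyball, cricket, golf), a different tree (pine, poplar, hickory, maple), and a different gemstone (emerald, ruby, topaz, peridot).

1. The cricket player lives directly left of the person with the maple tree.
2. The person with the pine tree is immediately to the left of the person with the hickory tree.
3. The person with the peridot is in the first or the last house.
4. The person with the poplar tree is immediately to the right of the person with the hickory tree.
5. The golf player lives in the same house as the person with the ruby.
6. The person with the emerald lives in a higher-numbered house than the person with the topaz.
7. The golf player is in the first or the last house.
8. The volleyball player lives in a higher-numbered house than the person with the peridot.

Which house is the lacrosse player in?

By clue 8, the person with the peridot is in house 1.
So house 1 gets pine for tree.
From clue 2, the person with the hickory tree must be in house 2.
The person with the poplar tree is in house 3 (clue 4).
Clue 5: the golf player is in house 4.
From clue 5, the person with the ruby must be in house 4.
House 4 tree: only maple fits.
So house 2 gets topaz for gemstone.
So house 3 gets emerald for gemstone.
The cricket player is in house 3 (clue 1).
The only sport still possible for house 1 is lacrosse.
So house 2 gets volleyball for sport.
So: house 1 = lacrosse/pine/peridot, house 2 = volleyball/hickory/topaz, house 3 = cricket/poplar/emerald, house 4 = golf/maple/ruby.

1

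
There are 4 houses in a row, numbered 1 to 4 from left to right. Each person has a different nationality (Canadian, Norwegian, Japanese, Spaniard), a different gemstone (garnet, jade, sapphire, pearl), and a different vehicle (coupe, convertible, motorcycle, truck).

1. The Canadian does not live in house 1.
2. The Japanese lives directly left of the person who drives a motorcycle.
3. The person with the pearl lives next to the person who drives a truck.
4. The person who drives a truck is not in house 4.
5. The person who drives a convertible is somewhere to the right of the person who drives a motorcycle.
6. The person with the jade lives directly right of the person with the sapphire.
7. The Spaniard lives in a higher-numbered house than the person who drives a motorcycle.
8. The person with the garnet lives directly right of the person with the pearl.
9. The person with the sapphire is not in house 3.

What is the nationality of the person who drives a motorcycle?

That leaves garnet as the gemstone for house 4.
By clue 8, the person with the pearl is in house 3.
House 1 gemstone: only sapphire fits.
That leaves jade as the gemstone for house 2.
Clue 3 places the person who drives a truck in house 2.
So house 1 gets coupe for vehicle.
House 4 vehicle: only convertible fits.
The Japanese is in house 2 (clue 2).
Clue 7 places the Spaniard in house 4.
House 1's nationality must be Norwegian (nothing else left).
So house 3 gets Canadian for nationality.
The only vehicle still possible for house 3 is motorcycle.
So: house 1 = Norwegian/sapphire/coupe, house 2 = Japanese/jade/truck, house 3 = Canadian/pearl/motorcycle, house 4 = Spaniard/garnet/convertible.

Canadian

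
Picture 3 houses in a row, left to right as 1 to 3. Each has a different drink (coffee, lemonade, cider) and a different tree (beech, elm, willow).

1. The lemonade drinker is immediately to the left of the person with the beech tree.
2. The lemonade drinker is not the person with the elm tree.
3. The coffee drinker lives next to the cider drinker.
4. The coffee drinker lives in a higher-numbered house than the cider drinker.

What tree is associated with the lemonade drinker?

willow

So house 3 gets coffee for drink.
By clue 3, the cider drinker is in house 2.
That leaves lemonade as the drink for house 1.
Clue 1: the person with the beech tree is in house 2.
That leaves willow as the tree for house 1.
So house 3 gets elm for tree.
So: house 1 = lemonade/willow, house 2 = cider/beech, house 3 = coffee/elm.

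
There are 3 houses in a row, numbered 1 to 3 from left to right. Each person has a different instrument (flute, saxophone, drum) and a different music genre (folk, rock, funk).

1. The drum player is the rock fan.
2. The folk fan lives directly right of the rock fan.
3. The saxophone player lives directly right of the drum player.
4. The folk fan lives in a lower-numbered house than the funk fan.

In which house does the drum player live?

From clue 4, the folk fan must be in house 2.
Clue 4: the funk fan is in house 3.
That leaves rock as the music genre for house 1.
Clue 1: the drum player is in house 1.
Clue 3 places the saxophone player in house 2.
That leaves flute as the instrument for house 3.
So: house 1 = drum/rock, house 2 = saxophone/folk, house 3 = flute/funk.

1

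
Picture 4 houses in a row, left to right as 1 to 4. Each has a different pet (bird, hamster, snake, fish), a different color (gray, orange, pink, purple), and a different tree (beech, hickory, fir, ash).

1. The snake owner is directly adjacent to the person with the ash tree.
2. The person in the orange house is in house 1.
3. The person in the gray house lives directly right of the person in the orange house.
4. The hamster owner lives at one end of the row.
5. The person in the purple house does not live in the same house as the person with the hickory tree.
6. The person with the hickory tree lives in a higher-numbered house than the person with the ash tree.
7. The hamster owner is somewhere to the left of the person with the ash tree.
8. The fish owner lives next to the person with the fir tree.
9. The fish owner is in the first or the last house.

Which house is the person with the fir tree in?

3

From clue 2, the person in the orange house must be in house 1.
From clue 3, the person in the gray house must be in house 2.
The hamster owner is in house 1 (clue 7).
House 4 pet: only fish fits.
Clue 8: the person with the fir tree is in house 3.
That leaves beech as the tree for house 1.
House 2 tree: only ash fits.
So house 4 gets hickory for tree.
Clue 1 places the snake owner in house 3.
From clue 5, the person in the purple house must be in house 3.
That leaves bird as the pet for house 2.
So house 4 gets pink for color.
So: house 1 = hamster/orange/beech, house 2 = bird/gray/ash, house 3 = snake/purple/fir, house 4 = fish/pink/hickory.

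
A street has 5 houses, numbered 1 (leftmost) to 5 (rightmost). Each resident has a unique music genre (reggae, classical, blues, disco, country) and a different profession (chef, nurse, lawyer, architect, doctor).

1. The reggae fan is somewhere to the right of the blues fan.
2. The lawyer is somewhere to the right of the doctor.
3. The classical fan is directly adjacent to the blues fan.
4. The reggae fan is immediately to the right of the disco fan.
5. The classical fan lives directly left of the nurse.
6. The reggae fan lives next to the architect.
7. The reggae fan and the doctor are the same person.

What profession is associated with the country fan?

That leaves country as the music genre for house 5.
The blues fan is narrowed to house 1 or 2 or 3; consider each.
Placing it in house 1 and house 3 leads to a contradiction, so it's in house 2.
House 1's music genre must be classical (nothing else left).
House 3's music genre must be disco (nothing else left).
House 4 music genre: only reggae fits.
The only profession still possible for house 1 is chef.
By clue 5, the nurse is in house 2.
From clue 7, the doctor must be in house 4.
The only profession still possible for house 3 is architect.
That leaves lawyer as the profession for house 5.
So: house 1 = classical/chef, house 2 = blues/nurse, house 3 = disco/architect, house 4 = reggae/doctor, house 5 = country/lawyer.

lawyer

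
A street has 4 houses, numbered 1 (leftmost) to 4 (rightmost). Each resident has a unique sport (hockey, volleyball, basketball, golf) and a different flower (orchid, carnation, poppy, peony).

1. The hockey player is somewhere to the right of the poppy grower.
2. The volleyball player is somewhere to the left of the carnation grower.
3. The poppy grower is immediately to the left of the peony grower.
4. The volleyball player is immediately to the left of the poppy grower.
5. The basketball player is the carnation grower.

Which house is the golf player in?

2

House 1 flower: only orchid fits.
The hockey player is narrowed to house 3 or 4; consider each.
Placing it in house 4 leads to a contradiction, so it's in house 3.
From clue 1, the poppy grower must be in house 2.
Clue 3 places the peony grower in house 3.
From clue 4, the volleyball player must be in house 1.
So house 4 gets carnation for flower.
By clue 5, the basketball player is in house 4.
House 2's sport must be golf (nothing else left).
So: house 1 = volleyball/orchid, house 2 = golf/poppy, house 3 = hockey/peony, house 4 = basketball/carnation.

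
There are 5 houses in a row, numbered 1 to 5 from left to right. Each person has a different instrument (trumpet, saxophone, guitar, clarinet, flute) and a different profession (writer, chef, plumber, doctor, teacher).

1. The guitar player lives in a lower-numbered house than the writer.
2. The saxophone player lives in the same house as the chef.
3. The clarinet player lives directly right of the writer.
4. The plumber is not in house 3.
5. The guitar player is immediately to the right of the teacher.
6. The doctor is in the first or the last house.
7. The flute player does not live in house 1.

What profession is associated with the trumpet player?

teacher

The clarinet player is narrowed to house 4 or 5; consider each.
Placing it in house 4 leads to a contradiction, so it's in house 5.
From clue 3, the writer must be in house 4.
So house 3 gets chef for profession.
Clue 2: the saxophone player is in house 3.
That leaves trumpet as the instrument for house 1.
House 2 instrument: only guitar fits.
So house 4 gets flute for instrument.
The teacher is in house 1 (clue 5).
House 2's profession must be plumber (nothing else left).
House 5 profession: only doctor fits.
So: house 1 = trumpet/teacher, house 2 = guitar/plumber, house 3 = saxophone/chef, house 4 = flute/writer, house 5 = clarinet/doctor.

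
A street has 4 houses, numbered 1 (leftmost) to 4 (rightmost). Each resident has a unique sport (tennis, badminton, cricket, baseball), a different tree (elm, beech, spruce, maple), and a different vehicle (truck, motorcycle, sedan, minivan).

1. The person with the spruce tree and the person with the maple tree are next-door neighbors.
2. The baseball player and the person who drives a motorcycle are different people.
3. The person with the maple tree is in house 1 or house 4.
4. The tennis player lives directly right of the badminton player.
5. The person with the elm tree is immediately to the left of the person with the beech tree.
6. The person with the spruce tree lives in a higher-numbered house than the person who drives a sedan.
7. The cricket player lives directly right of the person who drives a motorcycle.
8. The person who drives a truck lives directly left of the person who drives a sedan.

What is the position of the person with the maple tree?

4

House 4 vehicle: only minivan fits.
Clue 6 places the person with the spruce tree in house 3.
By clue 6, the person who drives a sedan is in house 2.
The person who drives a truck is in house 1 (clue 8).
That leaves motorcycle as the vehicle for house 3.
The person with the maple tree is in house 4 (clue 1).
The person with the elm tree is in house 1 (clue 5).
By clue 5, the person with the beech tree is in house 2.
The cricket player is in house 4 (clue 7).
House 3 sport: only tennis fits.
The badminton player is in house 2 (clue 4).
House 1 sport: only baseball fits.
So: house 1 = baseball/elm/truck, house 2 = badminton/beech/sedan, house 3 = tennis/spruce/motorcycle, house 4 = cricket/maple/minivan.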